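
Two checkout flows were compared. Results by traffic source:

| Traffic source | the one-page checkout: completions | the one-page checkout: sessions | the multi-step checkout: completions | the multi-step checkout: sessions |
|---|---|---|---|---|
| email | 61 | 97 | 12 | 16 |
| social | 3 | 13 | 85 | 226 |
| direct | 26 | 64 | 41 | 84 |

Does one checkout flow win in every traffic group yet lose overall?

Email: the one-page checkout 61/97 = 62.9%, the multi-step checkout 12/16 = 75.0% → the multi-step checkout
Social: the one-page checkout 3/13 = 23.1%, the multi-step checkout 85/226 = 37.6% → the multi-step checkout
Direct: the one-page checkout 26/64 = 40.6%, the multi-step checkout 41/84 = 48.8% → the multi-step checkout
Overall: the one-page checkout 90/174 = 51.7%, the multi-step checkout 138/326 = 42.3% → the one-page checkout
The multi-step checkout wins each traffic group but the one-page checkout wins overall — the comparison reverses. The multi-step checkout's sessions skew toward social, which has a lower base rate.

Yes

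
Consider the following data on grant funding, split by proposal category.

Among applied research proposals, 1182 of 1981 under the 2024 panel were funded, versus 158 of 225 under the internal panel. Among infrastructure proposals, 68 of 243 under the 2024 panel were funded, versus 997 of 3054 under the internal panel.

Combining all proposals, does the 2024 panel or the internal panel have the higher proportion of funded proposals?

the 2024 panel

Applied research: the 2024 panel 1182/1981 = 59.7%, the internal panel 158/225 = 70.2% → the internal panel
Infrastructure: the 2024 panel 68/243 = 28.0%, the internal panel 997/3054 = 32.6% → the internal panel
Overall: the 2024 panel 1250/2224 = 56.2%, the internal panel 1155/3279 = 35.2% → the 2024 panel
(The internal panel wins every proposal group but the 2024 panel wins overall — the internal panel's proposals skew toward the low-rate infrastructure group.)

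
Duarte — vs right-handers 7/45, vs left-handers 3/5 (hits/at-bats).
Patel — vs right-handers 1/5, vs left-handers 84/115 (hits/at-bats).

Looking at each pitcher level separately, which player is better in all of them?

Patel

Vs right-handers: Duarte 7/45 = 15.6%, Patel 1/5 = 20.0% → Patel
Vs left-handers: Duarte 3/5 = 60.0%, Patel 84/115 = 73.0% → Patel
Patel has the higher rate in both groups.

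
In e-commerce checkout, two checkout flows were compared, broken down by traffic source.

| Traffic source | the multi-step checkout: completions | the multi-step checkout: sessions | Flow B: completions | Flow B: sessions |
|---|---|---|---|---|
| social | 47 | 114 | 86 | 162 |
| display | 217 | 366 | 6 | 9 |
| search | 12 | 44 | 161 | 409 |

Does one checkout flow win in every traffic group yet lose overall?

Social: the multi-step checkout 47/114 = 41.2%, Flow B 86/162 = 53.1% → Flow B
Display: the multi-step checkout 217/366 = 59.3%, Flow B 6/9 = 66.7% → Flow B
Search: the multi-step checkout 12/44 = 27.3%, Flow B 161/409 = 39.4% → Flow B
Overall: the multi-step checkout 276/524 = 52.7%, Flow B 253/580 = 43.6% → the multi-step checkout
Flow B wins each traffic group but the multi-step checkout wins overall — the comparison reverses. Flow B's sessions skew toward search, which has a lower base rate.

Yes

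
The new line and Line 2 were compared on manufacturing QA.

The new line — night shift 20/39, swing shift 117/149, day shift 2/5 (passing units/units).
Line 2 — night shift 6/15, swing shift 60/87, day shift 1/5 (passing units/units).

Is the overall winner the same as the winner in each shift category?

Yes

Night shift: the new line 20/39 = 51.3%, Line 2 6/15 = 40.0% → the new line
Swing shift: the new line 117/149 = 78.5%, Line 2 60/87 = 69.0% → the new line
Day shift: the new line 2/5 = 40.0%, Line 2 1/5 = 20.0% → the new line
Overall: the new line 139/193 = 72.0%, Line 2 67/107 = 62.6% → the new line
The new line wins overall and in every shift group — no reversal.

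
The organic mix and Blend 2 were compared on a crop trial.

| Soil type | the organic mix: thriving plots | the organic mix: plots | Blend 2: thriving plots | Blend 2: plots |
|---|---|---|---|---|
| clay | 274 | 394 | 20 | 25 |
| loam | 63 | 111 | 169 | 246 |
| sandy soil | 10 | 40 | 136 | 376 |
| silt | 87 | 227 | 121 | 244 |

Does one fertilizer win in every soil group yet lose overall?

Yes

Clay: the organic mix 274/394 = 69.5%, Blend 2 20/25 = 80.0% → Blend 2
Loam: the organic mix 63/111 = 56.8%, Blend 2 169/246 = 68.7% → Blend 2
Sandy soil: the organic mix 10/40 = 25.0%, Blend 2 136/376 = 36.2% → Blend 2
Silt: the organic mix 87/227 = 38.3%, Blend 2 121/244 = 49.6% → Blend 2
Overall: the organic mix 434/772 = 56.2%, Blend 2 446/891 = 50.1% → the organic mix
Blend 2 wins each soil group but the organic mix wins overall — the comparison reverses. Blend 2's plots skew toward sandy soil, which has a lower base rate.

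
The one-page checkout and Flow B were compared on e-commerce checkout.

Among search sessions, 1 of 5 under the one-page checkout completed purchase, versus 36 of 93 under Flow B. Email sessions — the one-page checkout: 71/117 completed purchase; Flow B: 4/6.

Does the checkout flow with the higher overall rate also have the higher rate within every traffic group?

Search: the one-page checkout 1/5 = 20.0%, Flow B 36/93 = 38.7% → Flow B
Email: the one-page checkout 71/117 = 60.7%, Flow B 4/6 = 66.7% → Flow B
Overall: the one-page checkout 72/122 = 59.0%, Flow B 40/99 = 40.4% → the one-page checkout
Flow B wins each traffic group but the one-page checkout wins overall — the comparison reverses. Flow B's sessions skew toward search, which has a lower base rate.

No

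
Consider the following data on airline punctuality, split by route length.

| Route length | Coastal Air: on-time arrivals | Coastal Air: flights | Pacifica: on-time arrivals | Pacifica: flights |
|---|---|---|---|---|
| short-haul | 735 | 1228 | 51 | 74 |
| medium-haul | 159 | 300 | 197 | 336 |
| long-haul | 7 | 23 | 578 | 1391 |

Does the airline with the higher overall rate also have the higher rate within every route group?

Short-haul: Coastal Air 735/1228 = 59.9%, Pacifica 51/74 = 68.9% → Pacifica
Medium-haul: Coastal Air 159/300 = 53.0%, Pacifica 197/336 = 58.6% → Pacifica
Long-haul: Coastal Air 7/23 = 30.4%, Pacifica 578/1391 = 41.6% → Pacifica
Overall: Coastal Air 901/1551 = 58.1%, Pacifica 826/1801 = 45.9% → Coastal Air
Pacifica wins each route group but Coastal Air wins overall — the comparison reverses. Pacifica's flights skew toward long-haul, which has a lower base rate.

No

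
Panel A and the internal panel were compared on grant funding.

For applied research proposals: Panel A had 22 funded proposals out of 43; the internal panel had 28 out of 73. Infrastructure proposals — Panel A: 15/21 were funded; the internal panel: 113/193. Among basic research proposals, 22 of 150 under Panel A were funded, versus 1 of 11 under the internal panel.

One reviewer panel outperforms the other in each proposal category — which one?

Panel A

Applied research: Panel A 22/43 = 51.2%, the internal panel 28/73 = 38.4% → Panel A
Infrastructure: Panel A 15/21 = 71.4%, the internal panel 113/193 = 58.5% → Panel A
Basic research: Panel A 22/150 = 14.7%, the internal panel 1/11 = 9.1% → Panel A
Panel A has the higher rate in all 3 groups.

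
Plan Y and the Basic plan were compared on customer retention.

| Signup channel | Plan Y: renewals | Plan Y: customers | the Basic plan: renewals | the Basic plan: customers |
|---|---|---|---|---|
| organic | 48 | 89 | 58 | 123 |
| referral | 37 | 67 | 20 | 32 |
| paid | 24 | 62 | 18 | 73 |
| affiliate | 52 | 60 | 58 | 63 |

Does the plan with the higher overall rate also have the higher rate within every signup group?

No

Organic: Plan Y 48/89 = 53.9%, the Basic plan 58/123 = 47.2% → Plan Y
Referral: Plan Y 37/67 = 55.2%, the Basic plan 20/32 = 62.5% → the Basic plan
Paid: Plan Y 24/62 = 38.7%, the Basic plan 18/73 = 24.7% → Plan Y
Affiliate: Plan Y 52/60 = 86.7%, the Basic plan 58/63 = 92.1% → the Basic plan
Overall: Plan Y 161/278 = 57.9%, the Basic plan 154/291 = 52.9% → Plan Y
Neither sweeps: Plan Y wins 2 of 4 groups, the Basic plan wins 2. Plan Y wins overall but not every group — no Simpson reversal.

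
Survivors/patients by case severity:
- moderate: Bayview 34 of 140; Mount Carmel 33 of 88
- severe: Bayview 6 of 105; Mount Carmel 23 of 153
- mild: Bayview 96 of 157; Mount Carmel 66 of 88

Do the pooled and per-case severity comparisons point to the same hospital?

Moderate: Bayview 34/140 = 24.3%, Mount Carmel 33/88 = 37.5% → Mount Carmel
Severe: Bayview 6/105 = 5.7%, Mount Carmel 23/153 = 15.0% → Mount Carmel
Mild: Bayview 96/157 = 61.1%, Mount Carmel 66/88 = 75.0% → Mount Carmel
Overall: Bayview 136/402 = 33.8%, Mount Carmel 122/329 = 37.1% → Mount Carmel
Mount Carmel wins overall and in every case group — no reversal.

Yes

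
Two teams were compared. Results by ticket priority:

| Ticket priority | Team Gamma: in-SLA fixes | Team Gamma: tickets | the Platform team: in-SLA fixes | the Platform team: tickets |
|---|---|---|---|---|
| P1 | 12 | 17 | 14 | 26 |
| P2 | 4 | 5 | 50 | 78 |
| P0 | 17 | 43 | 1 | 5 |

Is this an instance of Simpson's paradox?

P1: Team Gamma 12/17 = 70.6%, the Platform team 14/26 = 53.8% → Team Gamma
P2: Team Gamma 4/5 = 80.0%, the Platform team 50/78 = 64.1% → Team Gamma
P0: Team Gamma 17/43 = 39.5%, the Platform team 1/5 = 20.0% → Team Gamma
Overall: Team Gamma 33/65 = 50.8%, the Platform team 65/109 = 59.6% → the Platform team
Team Gamma wins each ticket group but the Platform team wins overall — the comparison reverses. Team Gamma's tickets skew toward P0, which has a lower base rate.

Yes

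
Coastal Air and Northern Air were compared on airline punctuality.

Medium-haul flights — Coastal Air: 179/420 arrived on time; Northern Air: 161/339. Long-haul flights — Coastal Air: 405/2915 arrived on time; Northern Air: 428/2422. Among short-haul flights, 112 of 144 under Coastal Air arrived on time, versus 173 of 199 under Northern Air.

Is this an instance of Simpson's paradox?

No

Medium-haul: Coastal Air 179/420 = 42.6%, Northern Air 161/339 = 47.5% → Northern Air
Long-haul: Coastal Air 405/2915 = 13.9%, Northern Air 428/2422 = 17.7% → Northern Air
Short-haul: Coastal Air 112/144 = 77.8%, Northern Air 173/199 = 86.9% → Northern Air
Overall: Coastal Air 696/3479 = 20.0%, Northern Air 762/2960 = 25.7% → Northern Air
Northern Air wins overall and in every route group — no reversal.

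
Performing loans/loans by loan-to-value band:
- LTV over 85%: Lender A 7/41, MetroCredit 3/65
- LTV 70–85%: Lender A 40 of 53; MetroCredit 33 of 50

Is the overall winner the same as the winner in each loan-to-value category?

LTV over 85%: Lender A 7/41 = 17.1%, MetroCredit 3/65 = 4.6% → Lender A
LTV 70–85%: Lender A 40/53 = 75.5%, MetroCredit 33/50 = 66.0% → Lender A
Overall: Lender A 47/94 = 50.0%, MetroCredit 36/115 = 31.3% → Lender A
Lender A wins overall and in every loan-to-value group — no reversal.

Yes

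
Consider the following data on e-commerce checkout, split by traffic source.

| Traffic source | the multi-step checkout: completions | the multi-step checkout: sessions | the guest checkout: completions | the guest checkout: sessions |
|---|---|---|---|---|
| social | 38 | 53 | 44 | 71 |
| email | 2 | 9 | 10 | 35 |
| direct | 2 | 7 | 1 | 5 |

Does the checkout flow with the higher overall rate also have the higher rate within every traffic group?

No

Social: the multi-step checkout 38/53 = 71.7%, the guest checkout 44/71 = 62.0% → the multi-step checkout
Email: the multi-step checkout 2/9 = 22.2%, the guest checkout 10/35 = 28.6% → the guest checkout
Direct: the multi-step checkout 2/7 = 28.6%, the guest checkout 1/5 = 20.0% → the multi-step checkout
Overall: the multi-step checkout 42/69 = 60.9%, the guest checkout 55/111 = 49.5% → the multi-step checkout
Neither sweeps: the multi-step checkout wins 2 of 3 groups, the guest checkout wins 1. The multi-step checkout wins overall but not every group — no Simpson reversal.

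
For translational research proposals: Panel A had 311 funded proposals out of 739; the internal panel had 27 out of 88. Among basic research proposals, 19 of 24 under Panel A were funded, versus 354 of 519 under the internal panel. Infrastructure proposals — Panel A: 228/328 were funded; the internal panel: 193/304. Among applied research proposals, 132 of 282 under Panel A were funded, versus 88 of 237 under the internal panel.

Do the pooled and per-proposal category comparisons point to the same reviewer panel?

No

Translational research: Panel A 311/739 = 42.1%, the internal panel 27/88 = 30.7% → Panel A
Basic research: Panel A 19/24 = 79.2%, the internal panel 354/519 = 68.2% → Panel A
Infrastructure: Panel A 228/328 = 69.5%, the internal panel 193/304 = 63.5% → Panel A
Applied research: Panel A 132/282 = 46.8%, the internal panel 88/237 = 37.1% → Panel A
Overall: Panel A 690/1373 = 50.3%, the internal panel 662/1148 = 57.7% → the internal panel
Panel A wins each proposal group but the internal panel wins overall — the comparison reverses. Panel A's proposals skew toward translational research, which has a lower base rate.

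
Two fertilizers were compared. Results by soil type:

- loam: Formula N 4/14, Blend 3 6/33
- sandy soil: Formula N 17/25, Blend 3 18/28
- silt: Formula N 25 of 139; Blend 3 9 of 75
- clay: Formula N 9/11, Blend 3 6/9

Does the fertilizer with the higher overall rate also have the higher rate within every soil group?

Yes

Loam: Formula N 4/14 = 28.6%, Blend 3 6/33 = 18.2% → Formula N
Sandy soil: Formula N 17/25 = 68.0%, Blend 3 18/28 = 64.3% → Formula N
Silt: Formula N 25/139 = 18.0%, Blend 3 9/75 = 12.0% → Formula N
Clay: Formula N 9/11 = 81.8%, Blend 3 6/9 = 66.7% → Formula N
Overall: Formula N 55/189 = 29.1%, Blend 3 39/145 = 26.9% → Formula N
Formula N wins overall and in every soil group — no reversal.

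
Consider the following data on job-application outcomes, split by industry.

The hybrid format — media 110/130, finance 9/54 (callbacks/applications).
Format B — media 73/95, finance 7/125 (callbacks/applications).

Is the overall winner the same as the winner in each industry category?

Yes

Media: the hybrid format 110/130 = 84.6%, Format B 73/95 = 76.8% → the hybrid format
Finance: the hybrid format 9/54 = 16.7%, Format B 7/125 = 5.6% → the hybrid format
Overall: the hybrid format 119/184 = 64.7%, Format B 80/220 = 36.4% → the hybrid format
The hybrid format wins overall and in every industry group — no reversal.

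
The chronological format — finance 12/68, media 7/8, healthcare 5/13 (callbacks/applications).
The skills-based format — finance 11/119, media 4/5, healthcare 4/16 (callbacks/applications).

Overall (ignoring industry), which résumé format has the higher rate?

Finance: the chronological format 12/68 = 17.6%, the skills-based format 11/119 = 9.2% → the chronological format
Media: the chronological format 7/8 = 87.5%, the skills-based format 4/5 = 80.0% → the chronological format
Healthcare: the chronological format 5/13 = 38.5%, the skills-based format 4/16 = 25.0% → the chronological format
Overall: the chronological format 24/89 = 27.0%, the skills-based format 19/140 = 13.6% → the chronological format

the chronological format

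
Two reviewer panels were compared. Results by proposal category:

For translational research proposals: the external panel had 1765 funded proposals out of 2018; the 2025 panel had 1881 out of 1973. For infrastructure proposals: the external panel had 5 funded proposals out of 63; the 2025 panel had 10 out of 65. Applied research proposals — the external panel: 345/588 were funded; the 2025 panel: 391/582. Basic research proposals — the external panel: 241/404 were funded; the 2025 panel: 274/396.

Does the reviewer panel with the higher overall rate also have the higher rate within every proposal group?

Yes

Translational research: the external panel 1765/2018 = 87.5%, the 2025 panel 1881/1973 = 95.3% → the 2025 panel
Infrastructure: the external panel 5/63 = 7.9%, the 2025 panel 10/65 = 15.4% → the 2025 panel
Applied research: the external panel 345/588 = 58.7%, the 2025 panel 391/582 = 67.2% → the 2025 panel
Basic research: the external panel 241/404 = 59.7%, the 2025 panel 274/396 = 69.2% → the 2025 panel
Overall: the external panel 2356/3073 = 76.7%, the 2025 panel 2556/3016 = 84.7% → the 2025 panel
The 2025 panel wins overall and in every proposal group — no reversal.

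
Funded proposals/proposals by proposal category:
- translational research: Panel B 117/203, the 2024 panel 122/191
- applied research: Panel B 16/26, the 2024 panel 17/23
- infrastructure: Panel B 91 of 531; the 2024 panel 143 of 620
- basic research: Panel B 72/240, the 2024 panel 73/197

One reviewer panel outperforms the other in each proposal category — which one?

Translational research: Panel B 117/203 = 57.6%, the 2024 panel 122/191 = 63.9% → the 2024 panel
Applied research: Panel B 16/26 = 61.5%, the 2024 panel 17/23 = 73.9% → the 2024 panel
Infrastructure: Panel B 91/531 = 17.1%, the 2024 panel 143/620 = 23.1% → the 2024 panel
Basic research: Panel B 72/240 = 30.0%, the 2024 panel 73/197 = 37.1% → the 2024 panel
The 2024 panel has the higher rate in all 4 groups.

the 2024 panel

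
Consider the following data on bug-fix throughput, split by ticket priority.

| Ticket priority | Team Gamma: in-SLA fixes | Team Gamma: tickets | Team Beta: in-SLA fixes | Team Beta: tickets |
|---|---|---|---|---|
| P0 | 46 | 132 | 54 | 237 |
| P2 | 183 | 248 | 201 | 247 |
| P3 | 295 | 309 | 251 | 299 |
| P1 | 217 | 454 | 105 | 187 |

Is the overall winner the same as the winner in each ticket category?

No

P0: Team Gamma 46/132 = 34.8%, Team Beta 54/237 = 22.8% → Team Gamma
P2: Team Gamma 183/248 = 73.8%, Team Beta 201/247 = 81.4% → Team Beta
P3: Team Gamma 295/309 = 95.5%, Team Beta 251/299 = 83.9% → Team Gamma
P1: Team Gamma 217/454 = 47.8%, Team Beta 105/187 = 56.1% → Team Beta
Overall: Team Gamma 741/1143 = 64.8%, Team Beta 611/970 = 63.0% → Team Gamma
Neither sweeps: Team Gamma wins 2 of 4 groups, Team Beta wins 2. Team Gamma wins overall but not every group — no Simpson reversal.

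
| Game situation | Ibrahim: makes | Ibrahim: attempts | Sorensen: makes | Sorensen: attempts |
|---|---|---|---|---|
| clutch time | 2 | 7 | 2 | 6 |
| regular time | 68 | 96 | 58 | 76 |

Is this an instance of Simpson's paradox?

Clutch time: Ibrahim 2/7 = 28.6%, Sorensen 2/6 = 33.3% → Sorensen
Regular time: Ibrahim 68/96 = 70.8%, Sorensen 58/76 = 76.3% → Sorensen
Overall: Ibrahim 70/103 = 68.0%, Sorensen 60/82 = 73.2% → Sorensen
Sorensen wins overall and in every game group — no reversal.

No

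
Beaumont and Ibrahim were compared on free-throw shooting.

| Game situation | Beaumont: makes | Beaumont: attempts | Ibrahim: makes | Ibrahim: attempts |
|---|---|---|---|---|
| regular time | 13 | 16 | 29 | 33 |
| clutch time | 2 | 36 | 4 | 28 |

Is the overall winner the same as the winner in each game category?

Regular time: Beaumont 13/16 = 81.2%, Ibrahim 29/33 = 87.9% → Ibrahim
Clutch time: Beaumont 2/36 = 5.6%, Ibrahim 4/28 = 14.3% → Ibrahim
Overall: Beaumont 15/52 = 28.8%, Ibrahim 33/61 = 54.1% → Ibrahim
Ibrahim wins overall and in every game group — no reversal.

Yes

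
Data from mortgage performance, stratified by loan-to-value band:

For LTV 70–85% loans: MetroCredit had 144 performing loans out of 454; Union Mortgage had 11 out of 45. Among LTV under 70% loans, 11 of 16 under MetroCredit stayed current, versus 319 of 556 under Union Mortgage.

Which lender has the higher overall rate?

Union Mortgage

LTV 70–85%: MetroCredit 144/454 = 31.7%, Union Mortgage 11/45 = 24.4% → MetroCredit
LTV under 70%: MetroCredit 11/16 = 68.8%, Union Mortgage 319/556 = 57.4% → MetroCredit
Overall: MetroCredit 155/470 = 33.0%, Union Mortgage 330/601 = 54.9% → Union Mortgage
(MetroCredit wins every loan-to-value group but Union Mortgage wins overall — MetroCredit's loans skew toward the low-rate LTV 70–85% group.)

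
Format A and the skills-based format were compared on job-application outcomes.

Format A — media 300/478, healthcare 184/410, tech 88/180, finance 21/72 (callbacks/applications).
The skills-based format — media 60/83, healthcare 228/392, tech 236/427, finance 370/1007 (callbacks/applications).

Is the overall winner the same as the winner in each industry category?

Media: Format A 300/478 = 62.8%, the skills-based format 60/83 = 72.3% → the skills-based format
Healthcare: Format A 184/410 = 44.9%, the skills-based format 228/392 = 58.2% → the skills-based format
Tech: Format A 88/180 = 48.9%, the skills-based format 236/427 = 55.3% → the skills-based format
Finance: Format A 21/72 = 29.2%, the skills-based format 370/1007 = 36.7% → the skills-based format
Overall: Format A 593/1140 = 52.0%, the skills-based format 894/1909 = 46.8% → Format A
The skills-based format wins each industry group but Format A wins overall — the comparison reverses. The skills-based format's applications skew toward finance, which has a lower base rate.

No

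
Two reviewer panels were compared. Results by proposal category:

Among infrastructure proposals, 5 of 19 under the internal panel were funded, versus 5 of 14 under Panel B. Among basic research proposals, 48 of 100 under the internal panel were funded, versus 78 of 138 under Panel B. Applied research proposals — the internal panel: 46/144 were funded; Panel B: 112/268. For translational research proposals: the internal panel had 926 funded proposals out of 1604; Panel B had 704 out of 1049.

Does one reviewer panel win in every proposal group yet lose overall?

No

Infrastructure: the internal panel 5/19 = 26.3%, Panel B 5/14 = 35.7% → Panel B
Basic research: the internal panel 48/100 = 48.0%, Panel B 78/138 = 56.5% → Panel B
Applied research: the internal panel 46/144 = 31.9%, Panel B 112/268 = 41.8% → Panel B
Translational research: the internal panel 926/1604 = 57.7%, Panel B 704/1049 = 67.1% → Panel B
Overall: the internal panel 1025/1867 = 54.9%, Panel B 899/1469 = 61.2% → Panel B
Panel B wins overall and in every proposal group — no reversal.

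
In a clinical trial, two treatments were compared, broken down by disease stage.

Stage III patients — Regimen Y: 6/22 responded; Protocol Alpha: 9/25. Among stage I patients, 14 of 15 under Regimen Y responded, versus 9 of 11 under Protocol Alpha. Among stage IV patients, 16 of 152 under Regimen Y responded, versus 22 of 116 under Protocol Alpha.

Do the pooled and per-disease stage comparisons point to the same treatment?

No

Stage III: Regimen Y 6/22 = 27.3%, Protocol Alpha 9/25 = 36.0% → Protocol Alpha
Stage I: Regimen Y 14/15 = 93.3%, Protocol Alpha 9/11 = 81.8% → Regimen Y
Stage IV: Regimen Y 16/152 = 10.5%, Protocol Alpha 22/116 = 19.0% → Protocol Alpha
Overall: Regimen Y 36/189 = 19.0%, Protocol Alpha 40/152 = 26.3% → Protocol Alpha
Neither sweeps: Regimen Y wins 1 of 3 groups, Protocol Alpha wins 2. Protocol Alpha wins overall but not every group — no Simpson reversal.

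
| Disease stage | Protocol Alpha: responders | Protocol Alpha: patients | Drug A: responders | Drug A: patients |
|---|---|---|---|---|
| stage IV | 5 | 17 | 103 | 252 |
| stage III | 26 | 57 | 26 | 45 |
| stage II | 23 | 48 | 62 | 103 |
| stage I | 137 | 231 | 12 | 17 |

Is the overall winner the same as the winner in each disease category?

No

Stage IV: Protocol Alpha 5/17 = 29.4%, Drug A 103/252 = 40.9% → Drug A
Stage III: Protocol Alpha 26/57 = 45.6%, Drug A 26/45 = 57.8% → Drug A
Stage II: Protocol Alpha 23/48 = 47.9%, Drug A 62/103 = 60.2% → Drug A
Stage I: Protocol Alpha 137/231 = 59.3%, Drug A 12/17 = 70.6% → Drug A
Overall: Protocol Alpha 191/353 = 54.1%, Drug A 203/417 = 48.7% → Protocol Alpha
Drug A wins each disease group but Protocol Alpha wins overall — the comparison reverses. Drug A's patients skew toward stage IV, which has a lower base rate.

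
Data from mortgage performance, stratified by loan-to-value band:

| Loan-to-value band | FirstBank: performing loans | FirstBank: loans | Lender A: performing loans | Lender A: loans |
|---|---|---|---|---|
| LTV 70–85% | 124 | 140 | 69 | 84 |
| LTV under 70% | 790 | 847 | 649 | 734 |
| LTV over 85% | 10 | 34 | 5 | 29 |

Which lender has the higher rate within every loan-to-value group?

LTV 70–85%: FirstBank 124/140 = 88.6%, Lender A 69/84 = 82.1% → FirstBank
LTV under 70%: FirstBank 790/847 = 93.3%, Lender A 649/734 = 88.4% → FirstBank
LTV over 85%: FirstBank 10/34 = 29.4%, Lender A 5/29 = 17.2% → FirstBank
FirstBank has the higher rate in all 3 groups.

FirstBank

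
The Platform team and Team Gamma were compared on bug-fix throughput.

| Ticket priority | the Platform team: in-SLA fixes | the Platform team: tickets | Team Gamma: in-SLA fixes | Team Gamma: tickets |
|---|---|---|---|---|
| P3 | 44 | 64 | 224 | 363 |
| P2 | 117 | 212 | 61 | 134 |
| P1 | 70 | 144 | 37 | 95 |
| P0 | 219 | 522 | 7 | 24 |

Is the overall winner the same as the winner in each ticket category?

No

P3: the Platform team 44/64 = 68.8%, Team Gamma 224/363 = 61.7% → the Platform team
P2: the Platform team 117/212 = 55.2%, Team Gamma 61/134 = 45.5% → the Platform team
P1: the Platform team 70/144 = 48.6%, Team Gamma 37/95 = 38.9% → the Platform team
P0: the Platform team 219/522 = 42.0%, Team Gamma 7/24 = 29.2% → the Platform team
Overall: the Platform team 450/942 = 47.8%, Team Gamma 329/616 = 53.4% → Team Gamma
The Platform team wins each ticket group but Team Gamma wins overall — the comparison reverses. The Platform team's tickets skew toward P0, which has a lower base rate.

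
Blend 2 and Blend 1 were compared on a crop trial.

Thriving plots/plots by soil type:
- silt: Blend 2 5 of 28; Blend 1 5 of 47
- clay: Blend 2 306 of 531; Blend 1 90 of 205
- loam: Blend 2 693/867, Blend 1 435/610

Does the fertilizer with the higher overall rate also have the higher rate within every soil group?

Yes

Silt: Blend 2 5/28 = 17.9%, Blend 1 5/47 = 10.6% → Blend 2
Clay: Blend 2 306/531 = 57.6%, Blend 1 90/205 = 43.9% → Blend 2
Loam: Blend 2 693/867 = 79.9%, Blend 1 435/610 = 71.3% → Blend 2
Overall: Blend 2 1004/1426 = 70.4%, Blend 1 530/862 = 61.5% → Blend 2
Blend 2 wins overall and in every soil group — no reversal.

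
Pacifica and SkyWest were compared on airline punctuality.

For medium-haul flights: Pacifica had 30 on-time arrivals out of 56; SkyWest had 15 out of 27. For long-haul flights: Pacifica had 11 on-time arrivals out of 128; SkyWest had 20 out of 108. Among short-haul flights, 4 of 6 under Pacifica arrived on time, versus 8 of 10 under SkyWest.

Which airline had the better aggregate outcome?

Medium-haul: Pacifica 30/56 = 53.6%, SkyWest 15/27 = 55.6% → SkyWest
Long-haul: Pacifica 11/128 = 8.6%, SkyWest 20/108 = 18.5% → SkyWest
Short-haul: Pacifica 4/6 = 66.7%, SkyWest 8/10 = 80.0% → SkyWest
Overall: Pacifica 45/190 = 23.7%, SkyWest 43/145 = 29.7% → SkyWest

SkyWest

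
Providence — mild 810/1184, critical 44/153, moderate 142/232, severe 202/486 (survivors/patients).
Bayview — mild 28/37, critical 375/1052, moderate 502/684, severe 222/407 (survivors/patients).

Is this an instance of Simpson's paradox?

Mild: Providence 810/1184 = 68.4%, Bayview 28/37 = 75.7% → Bayview
Critical: Providence 44/153 = 28.8%, Bayview 375/1052 = 35.6% → Bayview
Moderate: Providence 142/232 = 61.2%, Bayview 502/684 = 73.4% → Bayview
Severe: Providence 202/486 = 41.6%, Bayview 222/407 = 54.5% → Bayview
Overall: Providence 1198/2055 = 58.3%, Bayview 1127/2180 = 51.7% → Providence
Bayview wins each case group but Providence wins overall — the comparison reverses. Bayview's patients skew toward critical, which has a lower base rate.

Yes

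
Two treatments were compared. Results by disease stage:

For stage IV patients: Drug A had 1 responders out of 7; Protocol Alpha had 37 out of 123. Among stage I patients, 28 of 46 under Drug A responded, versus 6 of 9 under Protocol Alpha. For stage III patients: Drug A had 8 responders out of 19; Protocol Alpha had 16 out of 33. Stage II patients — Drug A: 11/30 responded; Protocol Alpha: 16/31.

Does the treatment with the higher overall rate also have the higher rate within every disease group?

No

Stage IV: Drug A 1/7 = 14.3%, Protocol Alpha 37/123 = 30.1% → Protocol Alpha
Stage I: Drug A 28/46 = 60.9%, Protocol Alpha 6/9 = 66.7% → Protocol Alpha
Stage III: Drug A 8/19 = 42.1%, Protocol Alpha 16/33 = 48.5% → Protocol Alpha
Stage II: Drug A 11/30 = 36.7%, Protocol Alpha 16/31 = 51.6% → Protocol Alpha
Overall: Drug A 48/102 = 47.1%, Protocol Alpha 75/196 = 38.3% → Drug A
Protocol Alpha wins each disease group but Drug A wins overall — the comparison reverses. Protocol Alpha's patients skew toward stage IV, which has a lower base rate.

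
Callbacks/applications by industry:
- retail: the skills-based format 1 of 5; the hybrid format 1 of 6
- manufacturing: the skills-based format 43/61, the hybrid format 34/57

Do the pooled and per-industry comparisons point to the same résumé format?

Yes

Retail: the skills-based format 1/5 = 20.0%, the hybrid format 1/6 = 16.7% → the skills-based format
Manufacturing: the skills-based format 43/61 = 70.5%, the hybrid format 34/57 = 59.6% → the skills-based format
Overall: the skills-based format 44/66 = 66.7%, the hybrid format 35/63 = 55.6% → the skills-based format
The skills-based format wins overall and in every industry group — no reversal.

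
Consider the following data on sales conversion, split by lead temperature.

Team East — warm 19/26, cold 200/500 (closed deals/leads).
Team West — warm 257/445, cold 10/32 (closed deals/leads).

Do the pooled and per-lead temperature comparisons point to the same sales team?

No

Warm: Team East 19/26 = 73.1%, Team West 257/445 = 57.8% → Team East
Cold: Team East 200/500 = 40.0%, Team West 10/32 = 31.2% → Team East
Overall: Team East 219/526 = 41.6%, Team West 267/477 = 56.0% → Team West
Team East wins each lead group but Team West wins overall — the comparison reverses. Team East's leads skew toward cold, which has a lower base rate.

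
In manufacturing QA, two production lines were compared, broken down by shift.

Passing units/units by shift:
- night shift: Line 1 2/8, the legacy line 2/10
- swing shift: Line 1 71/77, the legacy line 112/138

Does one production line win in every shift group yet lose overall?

Night shift: Line 1 2/8 = 25.0%, the legacy line 2/10 = 20.0% → Line 1
Swing shift: Line 1 71/77 = 92.2%, the legacy line 112/138 = 81.2% → Line 1
Overall: Line 1 73/85 = 85.9%, the legacy line 114/148 = 77.0% → Line 1
Line 1 wins overall and in every shift group — no reversal.

No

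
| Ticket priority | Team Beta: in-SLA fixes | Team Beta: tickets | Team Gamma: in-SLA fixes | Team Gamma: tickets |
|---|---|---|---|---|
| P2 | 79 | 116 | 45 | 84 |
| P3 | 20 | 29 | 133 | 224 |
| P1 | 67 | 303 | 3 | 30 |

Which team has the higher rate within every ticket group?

P2: Team Beta 79/116 = 68.1%, Team Gamma 45/84 = 53.6% → Team Beta
P3: Team Beta 20/29 = 69.0%, Team Gamma 133/224 = 59.4% → Team Beta
P1: Team Beta 67/303 = 22.1%, Team Gamma 3/30 = 10.0% → Team Beta
Team Beta has the higher rate in all 3 groups.

Team Beta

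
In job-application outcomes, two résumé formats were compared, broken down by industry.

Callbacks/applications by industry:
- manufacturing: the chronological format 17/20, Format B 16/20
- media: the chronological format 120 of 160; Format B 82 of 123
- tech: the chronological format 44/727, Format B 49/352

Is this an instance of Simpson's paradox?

No

Manufacturing: the chronological format 17/20 = 85.0%, Format B 16/20 = 80.0% → the chronological format
Media: the chronological format 120/160 = 75.0%, Format B 82/123 = 66.7% → the chronological format
Tech: the chronological format 44/727 = 6.1%, Format B 49/352 = 13.9% → Format B
Overall: the chronological format 181/907 = 20.0%, Format B 147/495 = 29.7% → Format B
Neither sweeps: the chronological format wins 2 of 3 groups, Format B wins 1. Format B wins overall but not every group — no Simpson reversal.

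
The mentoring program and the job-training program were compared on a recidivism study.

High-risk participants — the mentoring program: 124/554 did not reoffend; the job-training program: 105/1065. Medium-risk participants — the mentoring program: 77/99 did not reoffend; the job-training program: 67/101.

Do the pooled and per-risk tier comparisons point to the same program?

High-risk: the mentoring program 124/554 = 22.4%, the job-training program 105/1065 = 9.9% → the mentoring program
Medium-risk: the mentoring program 77/99 = 77.8%, the job-training program 67/101 = 66.3% → the mentoring program
Overall: the mentoring program 201/653 = 30.8%, the job-training program 172/1166 = 14.8% → the mentoring program
The mentoring program wins overall and in every risk group — no reversal.

Yes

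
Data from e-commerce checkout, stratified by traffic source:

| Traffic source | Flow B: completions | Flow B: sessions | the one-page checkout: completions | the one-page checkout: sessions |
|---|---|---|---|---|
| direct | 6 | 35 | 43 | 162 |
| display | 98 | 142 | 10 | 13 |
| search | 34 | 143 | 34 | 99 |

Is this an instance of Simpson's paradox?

Direct: Flow B 6/35 = 17.1%, the one-page checkout 43/162 = 26.5% → the one-page checkout
Display: Flow B 98/142 = 69.0%, the one-page checkout 10/13 = 76.9% → the one-page checkout
Search: Flow B 34/143 = 23.8%, the one-page checkout 34/99 = 34.3% → the one-page checkout
Overall: Flow B 138/320 = 43.1%, the one-page checkout 87/274 = 31.8% → Flow B
The one-page checkout wins each traffic group but Flow B wins overall — the comparison reverses. The one-page checkout's sessions skew toward direct, which has a lower base rate.

Yes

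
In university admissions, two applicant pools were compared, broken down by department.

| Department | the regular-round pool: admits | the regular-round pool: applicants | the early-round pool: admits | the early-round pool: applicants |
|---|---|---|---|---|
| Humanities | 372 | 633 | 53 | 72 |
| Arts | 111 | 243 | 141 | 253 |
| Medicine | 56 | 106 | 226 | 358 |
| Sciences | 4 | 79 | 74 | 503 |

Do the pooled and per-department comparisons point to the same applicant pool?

No

Humanities: the regular-round pool 372/633 = 58.8%, the early-round pool 53/72 = 73.6% → the early-round pool
Arts: the regular-round pool 111/243 = 45.7%, the early-round pool 141/253 = 55.7% → the early-round pool
Medicine: the regular-round pool 56/106 = 52.8%, the early-round pool 226/358 = 63.1% → the early-round pool
Sciences: the regular-round pool 4/79 = 5.1%, the early-round pool 74/503 = 14.7% → the early-round pool
Overall: the regular-round pool 543/1061 = 51.2%, the early-round pool 494/1186 = 41.7% → the regular-round pool
The early-round pool wins each department group but the regular-round pool wins overall — the comparison reverses. The early-round pool's applicants skew toward Sciences, which has a lower base rate.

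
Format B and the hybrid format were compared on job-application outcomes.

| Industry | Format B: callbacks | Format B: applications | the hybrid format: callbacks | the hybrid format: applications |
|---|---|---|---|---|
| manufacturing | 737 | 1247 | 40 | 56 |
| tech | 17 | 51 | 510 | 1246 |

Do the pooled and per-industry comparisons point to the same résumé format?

No

Manufacturing: Format B 737/1247 = 59.1%, the hybrid format 40/56 = 71.4% → the hybrid format
Tech: Format B 17/51 = 33.3%, the hybrid format 510/1246 = 40.9% → the hybrid format
Overall: Format B 754/1298 = 58.1%, the hybrid format 550/1302 = 42.2% → Format B
The hybrid format wins each industry group but Format B wins overall — the comparison reverses. The hybrid format's applications skew toward tech, which has a lower base rate.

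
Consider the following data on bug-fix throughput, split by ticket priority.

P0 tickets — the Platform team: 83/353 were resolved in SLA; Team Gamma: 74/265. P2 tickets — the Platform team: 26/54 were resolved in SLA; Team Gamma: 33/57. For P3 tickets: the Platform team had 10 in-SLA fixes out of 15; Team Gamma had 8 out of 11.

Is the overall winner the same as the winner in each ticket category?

Yes

P0: the Platform team 83/353 = 23.5%, Team Gamma 74/265 = 27.9% → Team Gamma
P2: the Platform team 26/54 = 48.1%, Team Gamma 33/57 = 57.9% → Team Gamma
P3: the Platform team 10/15 = 66.7%, Team Gamma 8/11 = 72.7% → Team Gamma
Overall: the Platform team 119/422 = 28.2%, Team Gamma 115/333 = 34.5% → Team Gamma
Team Gamma wins overall and in every ticket group — no reversal.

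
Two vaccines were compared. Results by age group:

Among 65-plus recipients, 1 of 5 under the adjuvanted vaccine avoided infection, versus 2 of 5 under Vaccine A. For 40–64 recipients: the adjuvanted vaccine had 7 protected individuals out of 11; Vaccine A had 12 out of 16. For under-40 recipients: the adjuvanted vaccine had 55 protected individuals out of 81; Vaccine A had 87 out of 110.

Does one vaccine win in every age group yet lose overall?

65-plus: the adjuvanted vaccine 1/5 = 20.0%, Vaccine A 2/5 = 40.0% → Vaccine A
40–64: the adjuvanted vaccine 7/11 = 63.6%, Vaccine A 12/16 = 75.0% → Vaccine A
Under-40: the adjuvanted vaccine 55/81 = 67.9%, Vaccine A 87/110 = 79.1% → Vaccine A
Overall: the adjuvanted vaccine 63/97 = 64.9%, Vaccine A 101/131 = 77.1% → Vaccine A
Vaccine A wins overall and in every age group — no reversal.

No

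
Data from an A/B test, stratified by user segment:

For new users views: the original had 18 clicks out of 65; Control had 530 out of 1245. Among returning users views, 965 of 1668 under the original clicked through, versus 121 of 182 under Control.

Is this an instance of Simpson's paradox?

New users: the original 18/65 = 27.7%, Control 530/1245 = 42.6% → Control
Returning users: the original 965/1668 = 57.9%, Control 121/182 = 66.5% → Control
Overall: the original 983/1733 = 56.7%, Control 651/1427 = 45.6% → the original
Control wins each user group but the original wins overall — the comparison reverses. Control's views skew toward new users, which has a lower base rate.

Yes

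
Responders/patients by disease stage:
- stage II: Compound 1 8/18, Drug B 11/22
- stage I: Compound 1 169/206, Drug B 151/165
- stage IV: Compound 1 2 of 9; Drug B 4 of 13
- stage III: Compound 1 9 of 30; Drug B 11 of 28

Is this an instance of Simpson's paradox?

Stage II: Compound 1 8/18 = 44.4%, Drug B 11/22 = 50.0% → Drug B
Stage I: Compound 1 169/206 = 82.0%, Drug B 151/165 = 91.5% → Drug B
Stage IV: Compound 1 2/9 = 22.2%, Drug B 4/13 = 30.8% → Drug B
Stage III: Compound 1 9/30 = 30.0%, Drug B 11/28 = 39.3% → Drug B
Overall: Compound 1 188/263 = 71.5%, Drug B 177/228 = 77.6% → Drug B
Drug B wins overall and in every disease group — no reversal.

No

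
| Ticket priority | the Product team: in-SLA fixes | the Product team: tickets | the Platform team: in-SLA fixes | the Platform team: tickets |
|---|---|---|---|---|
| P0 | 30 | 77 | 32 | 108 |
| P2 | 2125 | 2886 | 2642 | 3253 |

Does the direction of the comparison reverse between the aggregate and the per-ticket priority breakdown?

No

P0: the Product team 30/77 = 39.0%, the Platform team 32/108 = 29.6% → the Product team
P2: the Product team 2125/2886 = 73.6%, the Platform team 2642/3253 = 81.2% → the Platform team
Overall: the Product team 2155/2963 = 72.7%, the Platform team 2674/3361 = 79.6% → the Platform team
Neither sweeps: the Product team wins 1 of 2 groups, the Platform team wins 1. The Platform team wins overall but not every group — no Simpson reversal.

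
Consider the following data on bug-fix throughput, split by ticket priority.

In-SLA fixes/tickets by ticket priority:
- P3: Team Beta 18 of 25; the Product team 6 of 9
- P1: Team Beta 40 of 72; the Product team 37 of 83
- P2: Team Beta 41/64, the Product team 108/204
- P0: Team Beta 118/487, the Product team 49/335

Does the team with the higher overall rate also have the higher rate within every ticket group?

P3: Team Beta 18/25 = 72.0%, the Product team 6/9 = 66.7% → Team Beta
P1: Team Beta 40/72 = 55.6%, the Product team 37/83 = 44.6% → Team Beta
P2: Team Beta 41/64 = 64.1%, the Product team 108/204 = 52.9% → Team Beta
P0: Team Beta 118/487 = 24.2%, the Product team 49/335 = 14.6% → Team Beta
Overall: Team Beta 217/648 = 33.5%, the Product team 200/631 = 31.7% → Team Beta
Team Beta wins overall and in every ticket group — no reversal.

Yes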